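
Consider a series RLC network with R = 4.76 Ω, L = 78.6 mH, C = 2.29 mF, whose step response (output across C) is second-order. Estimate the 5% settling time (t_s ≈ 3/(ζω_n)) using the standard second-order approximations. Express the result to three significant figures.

For a series RLC circuit (capacitor voltage as output), ω_n = 1/√(LC) = 1/√(78.6 mH · 2.29 mF) = 74.5 rad/s.
ζ = (R/2)·√(C/L) = (4.76/2)·√(2.29 mF/78.6 mH) = 0.406.
t_s ≈ 3/(ζω_n) = 0.0991 s.

t_s ≈ 0.0991 s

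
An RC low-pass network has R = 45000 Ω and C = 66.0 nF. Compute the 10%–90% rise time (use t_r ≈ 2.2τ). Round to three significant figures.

τ = RC = 45000 × 66.0 nF = 0.00297 s.
t_r ≈ 2.2τ = 0.00653 s.

t_r ≈ 0.00653 s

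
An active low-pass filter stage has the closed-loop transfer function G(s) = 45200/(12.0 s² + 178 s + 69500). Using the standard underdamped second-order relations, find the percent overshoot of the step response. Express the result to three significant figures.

Dividing through by 12.0: denominator becomes s² + 14.83 s + 5792.
So ω_n = √5792 = 76.1 rad/s and ζ = 14.83/(2·76.1) = 0.0975.
Overshoot: exp(−π·0.0975/√(1−0.0975²)) = 0.735, i.e. 73.5%.

%OS ≈ 73.5%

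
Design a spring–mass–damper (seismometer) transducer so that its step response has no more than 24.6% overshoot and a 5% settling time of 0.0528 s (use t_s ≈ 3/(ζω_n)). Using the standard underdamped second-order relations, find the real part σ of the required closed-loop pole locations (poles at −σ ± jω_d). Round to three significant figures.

σ ≈ 56.8

The settling-time spec alone fixes σ = ζω_n = 3/t_s = 3/0.0528 = 56.8.
(Overshoot then fixes ζ = 0.408 and hence ω_d = σ·√(1−ζ²)/ζ = 127 rad/s.)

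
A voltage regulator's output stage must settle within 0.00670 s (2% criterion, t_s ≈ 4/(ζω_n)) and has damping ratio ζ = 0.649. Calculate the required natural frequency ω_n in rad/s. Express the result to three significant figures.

ω_n ≈ 920 rad/s

Rearranging t_s ≈ 4/(ζω_n) gives ω_n = 4/(ζ·t_s) = 4/(0.649 × 0.00670) = 920 rad/s.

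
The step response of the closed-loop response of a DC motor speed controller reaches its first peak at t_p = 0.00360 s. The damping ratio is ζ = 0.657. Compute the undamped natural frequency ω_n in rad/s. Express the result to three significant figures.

Peak time t_p = π/ω_d, so ω_d = π/t_p = π/0.00360 = 873 rad/s.
ω_n = ω_d/√(1−ζ²) = 873/√0.568 = 1160 rad/s.

ω_n ≈ 1160 rad/s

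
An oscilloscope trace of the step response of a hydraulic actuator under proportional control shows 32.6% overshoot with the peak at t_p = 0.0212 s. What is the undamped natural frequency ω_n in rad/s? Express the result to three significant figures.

From the overshoot, ζ = −ln(OS)/√(π²+ln²(OS)) = 0.336.
t_p = π/ω_d ⇒ ω_d = 148 rad/s; then ω_n = ω_d/√(1−ζ²) = 157 rad/s.

ω_n ≈ 157 rad/s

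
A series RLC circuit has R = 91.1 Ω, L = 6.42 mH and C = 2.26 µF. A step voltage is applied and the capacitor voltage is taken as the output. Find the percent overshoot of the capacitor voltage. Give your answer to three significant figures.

%OS ≈ 0.568%

For a series RLC circuit (capacitor voltage as output), ω_n = 1/√(LC) = 1/√(6.42 mH · 2.26 µF) = 8300 rad/s.
ζ = (R/2)·√(C/L) = (91.1/2)·√(2.26 µF/6.42 mH) = 0.855.
Overshoot: exp(−π·0.855/√(1−0.855²)) = 0.00568, i.e. 0.568%.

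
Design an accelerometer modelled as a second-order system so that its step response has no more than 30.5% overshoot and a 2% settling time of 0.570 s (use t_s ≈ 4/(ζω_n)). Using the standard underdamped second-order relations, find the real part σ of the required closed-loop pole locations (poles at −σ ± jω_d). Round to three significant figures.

The settling-time spec alone fixes σ = ζω_n = 4/t_s = 4/0.570 = 7.02.
(Overshoot then fixes ζ = 0.354 and hence ω_d = σ·√(1−ζ²)/ζ = 18.6 rad/s.)

σ ≈ 7.02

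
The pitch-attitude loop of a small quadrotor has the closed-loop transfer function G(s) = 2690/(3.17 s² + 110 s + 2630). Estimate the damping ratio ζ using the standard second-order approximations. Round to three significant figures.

Dividing through by 3.17: denominator becomes s² + 34.70 s + 829.7.
So ω_n = √829.7 = 28.8 rad/s and ζ = 34.70/(2·28.8) = 0.602.

ζ ≈ 0.602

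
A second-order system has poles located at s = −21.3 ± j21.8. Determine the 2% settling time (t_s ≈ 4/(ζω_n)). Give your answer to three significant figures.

t_s ≈ 0.188 s

For poles at −σ ± jω_d, ζω_n = σ = 21.3, so t_s ≈ 4/σ = 0.188 s.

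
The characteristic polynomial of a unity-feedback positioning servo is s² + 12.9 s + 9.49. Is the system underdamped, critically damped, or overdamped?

a² − 4b = 130 > 0 (two distinct real roots); the system is overdamped.

overdamped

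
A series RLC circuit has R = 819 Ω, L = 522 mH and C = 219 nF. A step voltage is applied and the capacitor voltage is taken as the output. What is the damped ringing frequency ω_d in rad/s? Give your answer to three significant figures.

For a series RLC circuit (capacitor voltage as output), ω_n = 1/√(LC) = 1/√(522 mH · 219 nF) = 2960 rad/s.
ζ = (R/2)·√(C/L) = (819/2)·√(219 nF/522 mH) = 0.265.
The damped frequency ω_d = ω_n√(1−ζ²) = 2850 rad/s.

ω_d ≈ 2850 rad/s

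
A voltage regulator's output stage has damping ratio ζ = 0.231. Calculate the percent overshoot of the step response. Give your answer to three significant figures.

For an underdamped second-order system, %OS = 100·exp(−πζ/√(1−ζ²)).
πζ/√(1−ζ²) = π·0.231/√(1−0.0534) = 0.7459, so %OS = 100·e^(−0.7459) = 47.4%.

%OS ≈ 47.4%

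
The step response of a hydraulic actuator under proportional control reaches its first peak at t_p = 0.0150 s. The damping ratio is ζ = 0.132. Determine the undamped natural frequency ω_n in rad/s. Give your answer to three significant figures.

Peak time t_p = π/ω_d, so ω_d = π/t_p = π/0.0150 = 209 rad/s.
ω_n = ω_d/√(1−ζ²) = 209/√0.983 = 211 rad/s.

ω_n ≈ 211 rad/s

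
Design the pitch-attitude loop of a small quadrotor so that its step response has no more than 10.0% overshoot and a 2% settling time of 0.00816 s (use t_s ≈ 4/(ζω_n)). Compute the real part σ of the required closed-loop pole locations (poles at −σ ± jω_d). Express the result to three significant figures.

σ ≈ 490

The settling-time spec alone fixes σ = ζω_n = 4/t_s = 4/0.00816 = 490.
(Overshoot then fixes ζ = 0.591 and hence ω_d = σ·√(1−ζ²)/ζ = 669 rad/s.)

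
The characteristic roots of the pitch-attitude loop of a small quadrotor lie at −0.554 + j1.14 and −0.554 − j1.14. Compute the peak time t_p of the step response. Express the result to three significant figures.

t_p ≈ 2.76 s

t_p = π/ω_d with ω_d = 1.14 (the imaginary part), so t_p = 2.76 s.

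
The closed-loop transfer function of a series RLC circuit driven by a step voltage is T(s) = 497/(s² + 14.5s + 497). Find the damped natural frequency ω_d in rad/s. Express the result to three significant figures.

ω_d ≈ 21.1 rad/s

Matching coefficients with s² + 2ζω_n s + ω_n² gives ω_n² = 497 ⇒ ω_n = 22.3 rad/s, and ζ = 14.5/(2ω_n) = 0.325.
ω_d = ω_n√(1−ζ²) = 21.1 rad/s.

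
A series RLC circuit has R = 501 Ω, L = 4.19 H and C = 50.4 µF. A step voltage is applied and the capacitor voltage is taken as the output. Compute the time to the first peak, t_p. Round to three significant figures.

t_p ≈ 0.0922 s

For a series RLC circuit (capacitor voltage as output), ω_n = 1/√(LC) = 1/√(4.19 H · 50.4 µF) = 68.8 rad/s.
ζ = (R/2)·√(C/L) = (501/2)·√(50.4 µF/4.19 H) = 0.869.
ω_d = ω_n√(1−ζ²) = 34.1 rad/s. t_p = π/ω_d = 0.0922 s.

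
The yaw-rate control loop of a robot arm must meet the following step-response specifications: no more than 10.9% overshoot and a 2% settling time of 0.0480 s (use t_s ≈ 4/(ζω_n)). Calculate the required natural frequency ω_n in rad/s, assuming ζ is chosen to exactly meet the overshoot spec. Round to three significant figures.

ω_n ≈ 145 rad/s

ζ = −ln(OS)/√(π² + (ln OS)²). With OS = 0.109, ln OS = −2.216 and ζ = 2.216/3.845 = 0.576.
Then ω_n = 4/(ζ t_s) = 4/(0.576 × 0.0480) = 145 rad/s.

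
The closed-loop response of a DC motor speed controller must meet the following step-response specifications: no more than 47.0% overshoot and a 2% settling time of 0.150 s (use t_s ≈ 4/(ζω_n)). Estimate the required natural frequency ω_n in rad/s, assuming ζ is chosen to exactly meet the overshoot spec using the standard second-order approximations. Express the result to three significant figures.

ω_n ≈ 114 rad/s

Inverting the overshoot relation: ζ = |ln 0.470|/√(π² + ln²0.470) = 0.234.
From t_s ≈ 4/(ζω_n): ω_n = 4/(ζ·t_s) = 4/(0.234·0.150) = 114 rad/s.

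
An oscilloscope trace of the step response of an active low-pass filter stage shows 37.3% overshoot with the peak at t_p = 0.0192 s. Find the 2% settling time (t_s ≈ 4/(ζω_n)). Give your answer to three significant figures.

t_s ≈ 0.0779 s

From the overshoot, ζ = −ln(OS)/√(π²+ln²(OS)) = 0.300.
t_p = π/ω_d ⇒ ω_d = 164 rad/s; then ω_n = ω_d/√(1−ζ²) = 171 rad/s.
t_s ≈ 4/(ζω_n) = 4/(0.300·171) = 0.0779 s.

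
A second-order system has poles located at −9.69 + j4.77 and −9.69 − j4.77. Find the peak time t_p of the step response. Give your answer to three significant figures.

t_p ≈ 0.659 s

t_p = π/ω_d with ω_d = 4.77 (the imaginary part), so t_p = 0.659 s.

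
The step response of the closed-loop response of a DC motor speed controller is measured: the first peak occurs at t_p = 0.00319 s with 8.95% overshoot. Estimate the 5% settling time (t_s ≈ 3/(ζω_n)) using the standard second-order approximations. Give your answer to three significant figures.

The overshoot fixes ζ = −ln(OS)/√(π²+ln²(OS)) = 0.609.
From t_p = π/ω_d, ω_d = π/0.00319 = 985 rad/s, so ω_n = ω_d/√(1−ζ²) = 1240 rad/s.
t_s ≈ 3/(ζω_n) = 3/(0.609·1240) = 0.00397 s.

t_s ≈ 0.00397 s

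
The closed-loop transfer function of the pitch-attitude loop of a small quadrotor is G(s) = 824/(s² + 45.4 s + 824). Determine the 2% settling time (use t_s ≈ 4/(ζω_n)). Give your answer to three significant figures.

t_s ≈ 0.176 s

Comparing the denominator to s² + 2ζω_n s + ω_n²: ω_n = √824 = 28.7 rad/s, and 2ζω_n = 45.4 so ζ = 45.4/(2·28.7) = 0.791.
t_s ≈ 4/(ζω_n) = 4/(0.791·28.7) = 0.176 s.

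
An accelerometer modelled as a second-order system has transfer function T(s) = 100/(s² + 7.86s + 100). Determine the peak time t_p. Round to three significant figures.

Matching coefficients with s² + 2ζω_n s + ω_n² gives ω_n² = 100 ⇒ ω_n = 10.0 rad/s, and ζ = 7.86/(2ω_n) = 0.393.
ω_d = ω_n√(1−ζ²) = 9.20 rad/s. Then t_p = π/ω_d = 0.342 s.

t_p ≈ 0.342 s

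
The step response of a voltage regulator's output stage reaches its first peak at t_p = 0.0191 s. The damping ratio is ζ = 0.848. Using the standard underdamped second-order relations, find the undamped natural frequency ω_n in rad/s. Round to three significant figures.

ω_n ≈ 310 rad/s

Peak time t_p = π/ω_d, so ω_d = π/t_p = π/0.0191 = 164 rad/s.
ω_n = ω_d/√(1−ζ²) = 164/√0.281 = 310 rad/s.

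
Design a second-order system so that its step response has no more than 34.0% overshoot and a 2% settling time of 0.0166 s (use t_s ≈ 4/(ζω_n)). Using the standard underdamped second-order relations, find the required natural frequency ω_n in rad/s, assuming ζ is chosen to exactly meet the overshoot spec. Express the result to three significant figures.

ζ = −ln(OS)/√(π² + (ln OS)²). With OS = 0.340, ln OS = −1.079 and ζ = 1.079/3.322 = 0.325.
Then ω_n = 4/(ζ t_s) = 4/(0.325 × 0.0166) = 742 rad/s.

ω_n ≈ 742 rad/s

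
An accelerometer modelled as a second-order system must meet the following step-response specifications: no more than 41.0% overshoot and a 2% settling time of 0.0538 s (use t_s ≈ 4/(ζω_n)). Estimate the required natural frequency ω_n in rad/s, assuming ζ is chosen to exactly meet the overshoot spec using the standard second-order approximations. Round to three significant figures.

Inverting the overshoot relation: ζ = |ln 0.410|/√(π² + ln²0.410) = 0.273.
Then ω_n = 4/(ζ t_s) = 4/(0.273 × 0.0538) = 272 rad/s.

ω_n ≈ 272 rad/s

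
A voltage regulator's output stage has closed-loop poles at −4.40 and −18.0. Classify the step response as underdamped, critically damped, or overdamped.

overdamped

Since the poles are distinct, negative and real, the response is overdamped.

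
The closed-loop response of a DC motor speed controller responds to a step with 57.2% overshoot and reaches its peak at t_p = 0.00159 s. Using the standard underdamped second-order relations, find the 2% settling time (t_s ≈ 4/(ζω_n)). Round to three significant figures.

From the overshoot, ζ = −ln(OS)/√(π²+ln²(OS)) = 0.175.
t_p = π/ω_d ⇒ ω_d = 1980 rad/s; then ω_n = ω_d/√(1−ζ²) = 2010 rad/s.
t_s ≈ 4/(ζω_n) = 4/(0.175·2010) = 0.0114 s.

t_s ≈ 0.0114 s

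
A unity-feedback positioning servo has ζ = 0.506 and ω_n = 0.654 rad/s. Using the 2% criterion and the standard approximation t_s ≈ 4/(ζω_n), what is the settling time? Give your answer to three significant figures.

t_s ≈ 12.1 s

t_s ≈ 4/(ζω_n) = 4/(0.506 × 0.654) = 12.1 s.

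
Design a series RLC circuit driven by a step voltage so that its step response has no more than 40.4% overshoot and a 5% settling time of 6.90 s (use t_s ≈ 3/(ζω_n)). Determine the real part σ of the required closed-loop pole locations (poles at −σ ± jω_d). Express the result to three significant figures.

σ ≈ 0.435

The settling-time spec alone fixes σ = ζω_n = 3/t_s = 3/6.90 = 0.435.
(Overshoot then fixes ζ = 0.277 and hence ω_d = σ·√(1−ζ²)/ζ = 1.51 rad/s.)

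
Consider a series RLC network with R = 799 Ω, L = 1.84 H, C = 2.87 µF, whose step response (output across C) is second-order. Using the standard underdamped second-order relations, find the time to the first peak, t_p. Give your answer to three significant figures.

t_p ≈ 0.00833 s

For a series RLC circuit (capacitor voltage as output), ω_n = 1/√(LC) = 1/√(1.84 H · 2.87 µF) = 435 rad/s.
ζ = (R/2)·√(C/L) = (799/2)·√(2.87 µF/1.84 H) = 0.499.
ω_d = ω_n√(1−ζ²) = 377 rad/s. t_p = π/ω_d = 0.00833 s.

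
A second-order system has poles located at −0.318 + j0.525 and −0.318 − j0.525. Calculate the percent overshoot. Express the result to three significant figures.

With σ = 0.318, ω_d = 0.525: ω_n = √(σ²+ω_d²) = 0.614 rad/s, ζ = σ/ω_n = 0.518.
%OS = 100 e^{−πζ/√(1−ζ²)} with ζ = 0.518 gives 14.9%.

%OS ≈ 14.9%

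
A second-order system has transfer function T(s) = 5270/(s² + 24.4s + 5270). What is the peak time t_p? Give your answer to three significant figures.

t_p ≈ 0.0439 s

ω_n = √5270 = 72.6 rad/s; ζ = 24.4/(2·72.6) = 0.168.
ω_d = ω_n√(1−ζ²) = 71.6 rad/s. Then t_p = π/ω_d = 0.0439 s.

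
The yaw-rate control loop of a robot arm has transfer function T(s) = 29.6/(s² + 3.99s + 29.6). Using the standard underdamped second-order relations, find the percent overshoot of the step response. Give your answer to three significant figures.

ω_n = √29.6 = 5.44 rad/s; ζ = 3.99/(2·5.44) = 0.367.
%OS = 100 e^{−πζ/√(1−ζ²)} with ζ = 0.367 gives 29.0%.

%OS ≈ 29.0%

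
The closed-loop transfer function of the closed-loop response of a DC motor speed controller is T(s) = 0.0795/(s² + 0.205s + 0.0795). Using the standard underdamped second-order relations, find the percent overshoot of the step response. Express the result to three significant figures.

%OS ≈ 29.3%

Matching coefficients with s² + 2ζω_n s + ω_n² gives ω_n² = 0.0795 ⇒ ω_n = 0.282 rad/s, and ζ = 0.205/(2ω_n) = 0.364.
Overshoot: exp(−π·0.364/√(1−0.364²)) = 0.293, i.e. 29.3%.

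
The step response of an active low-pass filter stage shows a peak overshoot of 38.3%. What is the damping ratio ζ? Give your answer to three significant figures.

From %OS = 100·exp(−πζ/√(1−ζ²)), invert to get ζ = −ln(OS)/√(π² + ln²(OS)) with OS = 0.383.
−ln 0.383 = 0.9597, so ζ = 0.9597/√(π² + 0.9211) = 0.292.

ζ ≈ 0.292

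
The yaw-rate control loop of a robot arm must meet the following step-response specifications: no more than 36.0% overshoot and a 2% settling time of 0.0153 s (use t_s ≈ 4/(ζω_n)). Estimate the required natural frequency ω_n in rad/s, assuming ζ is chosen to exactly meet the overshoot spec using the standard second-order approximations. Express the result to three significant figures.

ω_n ≈ 845 rad/s

Inverting the overshoot relation: ζ = |ln 0.360|/√(π² + ln²0.360) = 0.309.
From t_s ≈ 4/(ζω_n): ω_n = 4/(ζ·t_s) = 4/(0.309·0.0153) = 845 rad/s.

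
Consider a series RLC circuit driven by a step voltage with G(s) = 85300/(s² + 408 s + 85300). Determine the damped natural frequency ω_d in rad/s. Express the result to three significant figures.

ω_n = √85300 = 292 rad/s; ζ = 408/(2·292) = 0.698.
ω_d = ω_n√(1−ζ²) = 209 rad/s.

ω_d ≈ 209 rad/s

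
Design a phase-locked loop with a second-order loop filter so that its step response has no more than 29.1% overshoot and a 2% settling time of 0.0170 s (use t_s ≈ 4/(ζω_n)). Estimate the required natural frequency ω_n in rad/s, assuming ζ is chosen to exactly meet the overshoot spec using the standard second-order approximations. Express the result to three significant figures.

ω_n ≈ 643 rad/s

Inverting the overshoot relation: ζ = |ln 0.291|/√(π² + ln²0.291) = 0.366.
From t_s ≈ 4/(ζω_n): ω_n = 4/(ζ·t_s) = 4/(0.366·0.0170) = 643 rad/s.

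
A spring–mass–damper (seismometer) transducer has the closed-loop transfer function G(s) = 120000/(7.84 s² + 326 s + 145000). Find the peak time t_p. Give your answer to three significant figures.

Dividing through by 7.84: denominator becomes s² + 41.58 s + 18490.
So ω_n = √18490 = 136 rad/s and ζ = 41.58/(2·136) = 0.153.
The damped frequency ω_d = ω_n√(1−ζ²) = 134 rad/s. t_p = π/ω_d = 0.0234 s.

t_p ≈ 0.0234 s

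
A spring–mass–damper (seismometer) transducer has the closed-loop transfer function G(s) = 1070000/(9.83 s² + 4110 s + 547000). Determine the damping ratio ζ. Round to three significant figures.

Dividing through by 9.83: denominator becomes s² + 418.1 s + 55650.
So ω_n = √55650 = 236 rad/s and ζ = 418.1/(2·236) = 0.886.

ζ ≈ 0.886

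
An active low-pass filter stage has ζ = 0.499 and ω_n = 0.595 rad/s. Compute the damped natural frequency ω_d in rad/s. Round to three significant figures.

ω_d ≈ 0.516 rad/s

ω_d = ω_n√(1−ζ²) = 0.595·√0.751 = 0.516 rad/s.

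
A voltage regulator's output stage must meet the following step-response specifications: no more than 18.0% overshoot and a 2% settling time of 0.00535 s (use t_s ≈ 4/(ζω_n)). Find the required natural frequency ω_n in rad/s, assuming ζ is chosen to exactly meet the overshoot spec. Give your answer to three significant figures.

ζ = −ln(OS)/√(π² + (ln OS)²). With OS = 0.180, ln OS = −1.715 and ζ = 1.715/3.579 = 0.479.
From t_s ≈ 4/(ζω_n): ω_n = 4/(ζ·t_s) = 4/(0.479·0.00535) = 1560 rad/s.

ω_n ≈ 1560 rad/s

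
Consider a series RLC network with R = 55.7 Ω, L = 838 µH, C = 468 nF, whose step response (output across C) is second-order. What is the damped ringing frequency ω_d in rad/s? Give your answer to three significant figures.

ω_d ≈ 38000 rad/s

For a series RLC circuit (capacitor voltage as output), ω_n = 1/√(LC) = 1/√(838 µH · 468 nF) = 50500 rad/s.
ζ = (R/2)·√(C/L) = (55.7/2)·√(468 nF/838 µH) = 0.658.
The damped frequency ω_d = ω_n√(1−ζ²) = 38000 rad/s.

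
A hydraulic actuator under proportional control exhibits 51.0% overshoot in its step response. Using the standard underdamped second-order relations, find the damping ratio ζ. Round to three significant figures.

ζ ≈ 0.210

Inverting the overshoot relation: ζ = |ln 0.510|/√(π² + ln²0.510) = 0.210.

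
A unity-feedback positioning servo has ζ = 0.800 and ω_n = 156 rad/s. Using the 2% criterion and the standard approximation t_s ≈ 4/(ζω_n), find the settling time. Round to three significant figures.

t_s ≈ 0.0321 s

t_s ≈ 4/(ζω_n) = 4/(0.800 × 156) = 0.0321 s.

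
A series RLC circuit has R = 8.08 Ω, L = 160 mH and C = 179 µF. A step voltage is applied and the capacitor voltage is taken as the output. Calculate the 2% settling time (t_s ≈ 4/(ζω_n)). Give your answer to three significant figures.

For a series RLC circuit (capacitor voltage as output), ω_n = 1/√(LC) = 1/√(160 mH · 179 µF) = 187 rad/s.
ζ = (R/2)·√(C/L) = (8.08/2)·√(179 µF/160 mH) = 0.135.
t_s ≈ 4/(ζω_n) = 0.158 s.

t_s ≈ 0.158 s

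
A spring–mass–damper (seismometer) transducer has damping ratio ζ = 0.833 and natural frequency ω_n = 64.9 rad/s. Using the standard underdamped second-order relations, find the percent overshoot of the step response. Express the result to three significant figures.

For an underdamped second-order system, %OS = 100·exp(−πζ/√(1−ζ²)).
πζ/√(1−ζ²) = π·0.833/√(1−0.694) = 4.730, so %OS = 100·e^(−4.730) = 0.883%.

%OS ≈ 0.883%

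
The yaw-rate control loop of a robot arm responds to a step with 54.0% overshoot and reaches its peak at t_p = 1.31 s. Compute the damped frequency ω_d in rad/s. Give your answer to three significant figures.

t_p = π/ω_d, so ω_d = π/1.31 = 2.40 rad/s.

ω_d ≈ 2.40 rad/s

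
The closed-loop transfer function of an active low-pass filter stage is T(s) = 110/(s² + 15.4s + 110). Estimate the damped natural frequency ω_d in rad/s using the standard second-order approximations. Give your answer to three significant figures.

ω_d ≈ 7.12 rad/s

Comparing the denominator to s² + 2ζω_n s + ω_n²: ω_n = √110 = 10.5 rad/s, and 2ζω_n = 15.4 so ζ = 15.4/(2·10.5) = 0.734.
The damped frequency ω_d = ω_n√(1−ζ²) = 7.12 rad/s.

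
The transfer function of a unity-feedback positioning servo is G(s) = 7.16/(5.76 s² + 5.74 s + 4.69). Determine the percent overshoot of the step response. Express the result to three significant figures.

Dividing through by 5.76: denominator becomes s² + 0.9965 s + 0.8142.
So ω_n = √0.8142 = 0.902 rad/s and ζ = 0.9965/(2·0.902) = 0.552.
Overshoot: exp(−π·0.552/√(1−0.552²)) = 0.125, i.e. 12.5%.

%OS ≈ 12.5%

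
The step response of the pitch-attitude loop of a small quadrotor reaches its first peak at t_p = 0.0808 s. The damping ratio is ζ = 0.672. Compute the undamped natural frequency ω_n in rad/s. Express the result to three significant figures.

Peak time t_p = π/ω_d, so ω_d = π/t_p = π/0.0808 = 38.9 rad/s.
ω_n = ω_d/√(1−ζ²) = 38.9/√0.548 = 52.5 rad/s.

ω_n ≈ 52.5 rad/s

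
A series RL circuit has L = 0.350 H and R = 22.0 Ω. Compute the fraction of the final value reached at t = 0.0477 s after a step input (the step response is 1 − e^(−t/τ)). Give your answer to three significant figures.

y/y_∞ ≈ 0.950

τ = L/R = 0.350/22.0 = 0.0159 s.
y(t)/y_∞ = 1 − e^(−t/τ) = 1 − e^(−0.0477/0.0159) = 1 − e^(−3.00) = 0.950.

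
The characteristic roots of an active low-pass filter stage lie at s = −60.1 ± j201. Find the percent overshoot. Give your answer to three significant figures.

|pole| = ω_n = √(60.1² + 201²) = 210 rad/s; ζ = cos θ = σ/ω_n = 0.286.
%OS = 100·exp(−πζ/√(1−ζ²)) = 39.1%.

%OS ≈ 39.1%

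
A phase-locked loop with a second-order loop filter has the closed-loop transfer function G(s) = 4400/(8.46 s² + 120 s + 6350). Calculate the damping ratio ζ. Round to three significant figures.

ζ ≈ 0.259

Dividing through by 8.46: denominator becomes s² + 14.18 s + 750.6.
So ω_n = √750.6 = 27.4 rad/s and ζ = 14.18/(2·27.4) = 0.259.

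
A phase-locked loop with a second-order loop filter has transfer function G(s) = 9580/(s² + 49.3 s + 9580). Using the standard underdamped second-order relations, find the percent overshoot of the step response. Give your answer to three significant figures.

Comparing the denominator to s² + 2ζω_n s + ω_n²: ω_n = √9580 = 97.9 rad/s, and 2ζω_n = 49.3 so ζ = 49.3/(2·97.9) = 0.252.
%OS = 100 e^{−πζ/√(1−ζ²)} with ζ = 0.252 gives 44.2%.

%OS ≈ 44.2%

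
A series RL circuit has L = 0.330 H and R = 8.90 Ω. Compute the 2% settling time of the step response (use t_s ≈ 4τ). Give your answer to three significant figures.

t_s ≈ 0.148 s

τ = L/R = 0.330/8.90 = 0.0371 s.
t_s ≈ 4τ = 0.148 s.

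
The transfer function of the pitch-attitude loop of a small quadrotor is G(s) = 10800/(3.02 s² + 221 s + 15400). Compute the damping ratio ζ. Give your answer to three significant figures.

Dividing through by 3.02: denominator becomes s² + 73.18 s + 5099.
So ω_n = √5099 = 71.4 rad/s and ζ = 73.18/(2·71.4) = 0.512.

ζ ≈ 0.512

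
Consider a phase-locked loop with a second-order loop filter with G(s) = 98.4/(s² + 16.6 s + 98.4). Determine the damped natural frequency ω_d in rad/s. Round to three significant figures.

Comparing the denominator to s² + 2ζω_n s + ω_n²: ω_n = √98.4 = 9.92 rad/s, and 2ζω_n = 16.6 so ζ = 16.6/(2·9.92) = 0.837.
ω_d = 9.92·√(1 − 0.837²) = 5.43 rad/s.

ω_d ≈ 5.43 rad/s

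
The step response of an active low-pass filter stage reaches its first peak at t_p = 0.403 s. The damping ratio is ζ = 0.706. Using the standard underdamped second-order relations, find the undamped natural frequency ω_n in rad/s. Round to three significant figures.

Peak time t_p = π/ω_d, so ω_d = π/t_p = π/0.403 = 7.80 rad/s.
ω_n = ω_d/√(1−ζ²) = 7.80/√0.502 = 11.0 rad/s.

ω_n ≈ 11.0 rad/s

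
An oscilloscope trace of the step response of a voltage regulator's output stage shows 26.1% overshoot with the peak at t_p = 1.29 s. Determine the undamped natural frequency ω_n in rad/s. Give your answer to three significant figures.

From the overshoot, ζ = −ln(OS)/√(π²+ln²(OS)) = 0.393.
From t_p = π/ω_d, ω_d = π/1.29 = 2.44 rad/s, so ω_n = ω_d/√(1−ζ²) = 2.65 rad/s.

ω_n ≈ 2.65 rad/s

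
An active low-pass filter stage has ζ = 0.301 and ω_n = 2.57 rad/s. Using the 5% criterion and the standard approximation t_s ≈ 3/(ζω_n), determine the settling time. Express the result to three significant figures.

t_s ≈ 3.88 s

t_s ≈ 3/(ζω_n) = 3/(0.301 × 2.57) = 3.88 s.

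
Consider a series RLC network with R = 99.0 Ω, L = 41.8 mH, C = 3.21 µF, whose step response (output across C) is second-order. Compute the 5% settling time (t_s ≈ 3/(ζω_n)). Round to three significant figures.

t_s ≈ 0.00253 s

For a series RLC circuit (capacitor voltage as output), ω_n = 1/√(LC) = 1/√(41.8 mH · 3.21 µF) = 2730 rad/s.
ζ = (R/2)·√(C/L) = (99.0/2)·√(3.21 µF/41.8 mH) = 0.434.
t_s ≈ 3/(ζω_n) = 0.00253 s.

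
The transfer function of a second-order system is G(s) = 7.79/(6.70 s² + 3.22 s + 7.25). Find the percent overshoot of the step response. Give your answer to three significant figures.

Dividing through by 6.70: denominator becomes s² + 0.4806 s + 1.082.
So ω_n = √1.082 = 1.04 rad/s and ζ = 0.4806/(2·1.04) = 0.231.
%OS = 100 e^{−πζ/√(1−ζ²)} with ζ = 0.231 gives 47.4%.

%OS ≈ 47.4%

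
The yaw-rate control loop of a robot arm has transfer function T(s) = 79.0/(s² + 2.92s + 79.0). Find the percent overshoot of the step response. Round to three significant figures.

ω_n = √79.0 = 8.89 rad/s; ζ = 2.92/(2·8.89) = 0.164.
Overshoot: exp(−π·0.164/√(1−0.164²)) = 0.593, i.e. 59.3%.

%OS ≈ 59.3%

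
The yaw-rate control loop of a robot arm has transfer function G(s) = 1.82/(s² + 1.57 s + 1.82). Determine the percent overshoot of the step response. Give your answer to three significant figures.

%OS ≈ 10.6%

Matching coefficients with s² + 2ζω_n s + ω_n² gives ω_n² = 1.82 ⇒ ω_n = 1.35 rad/s, and ζ = 1.57/(2ω_n) = 0.582.
%OS = 100·exp(−πζ/√(1−ζ²)) = 10.6%.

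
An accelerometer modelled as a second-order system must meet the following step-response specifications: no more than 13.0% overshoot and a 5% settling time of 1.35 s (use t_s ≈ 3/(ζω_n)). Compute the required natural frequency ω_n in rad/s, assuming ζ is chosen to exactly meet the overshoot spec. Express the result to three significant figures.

ζ = −ln(OS)/√(π² + (ln OS)²). With OS = 0.130, ln OS = −2.040 and ζ = 2.040/3.746 = 0.545.
Then ω_n = 3/(ζ t_s) = 3/(0.545 × 1.35) = 4.08 rad/s.

ω_n ≈ 4.08 rad/s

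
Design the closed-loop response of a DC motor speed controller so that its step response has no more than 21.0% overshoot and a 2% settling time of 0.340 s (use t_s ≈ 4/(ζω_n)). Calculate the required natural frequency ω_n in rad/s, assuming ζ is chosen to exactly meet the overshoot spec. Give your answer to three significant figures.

Inverting the overshoot relation: ζ = |ln 0.210|/√(π² + ln²0.210) = 0.445.
Then ω_n = 4/(ζ t_s) = 4/(0.445 × 0.340) = 26.4 rad/s.

ω_n ≈ 26.4 rad/s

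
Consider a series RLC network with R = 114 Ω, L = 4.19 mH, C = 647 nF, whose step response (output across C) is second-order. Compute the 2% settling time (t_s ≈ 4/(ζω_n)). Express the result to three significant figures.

For a series RLC circuit (capacitor voltage as output), ω_n = 1/√(LC) = 1/√(4.19 mH · 647 nF) = 19200 rad/s.
ζ = (R/2)·√(C/L) = (114/2)·√(647 nF/4.19 mH) = 0.708.
t_s ≈ 4/(ζω_n) = 0.000294 s.

t_s ≈ 0.000294 s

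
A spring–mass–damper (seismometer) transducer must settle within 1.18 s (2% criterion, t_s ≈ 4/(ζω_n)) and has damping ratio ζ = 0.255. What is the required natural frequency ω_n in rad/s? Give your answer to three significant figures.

ω_n ≈ 13.3 rad/s

Rearranging t_s ≈ 4/(ζω_n) gives ω_n = 4/(ζ·t_s) = 4/(0.255 × 1.18) = 13.3 rad/s.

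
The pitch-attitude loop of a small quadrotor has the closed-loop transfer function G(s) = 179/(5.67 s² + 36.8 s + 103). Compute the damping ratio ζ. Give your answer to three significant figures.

Dividing through by 5.67: denominator becomes s² + 6.490 s + 18.17.
So ω_n = √18.17 = 4.26 rad/s and ζ = 6.490/(2·4.26) = 0.761.

ζ ≈ 0.761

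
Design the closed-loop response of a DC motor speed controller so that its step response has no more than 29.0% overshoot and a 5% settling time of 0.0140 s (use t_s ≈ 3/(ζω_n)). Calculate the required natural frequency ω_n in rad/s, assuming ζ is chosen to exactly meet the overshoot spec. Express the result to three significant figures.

From %OS = 100·exp(−πζ/√(1−ζ²)), invert to get ζ = −ln(OS)/√(π² + ln²(OS)) with OS = 0.290.
−ln 0.290 = 1.238, so ζ = 1.238/√(π² + 1.532) = 0.367.
From t_s ≈ 3/(ζω_n): ω_n = 3/(ζ·t_s) = 3/(0.367·0.0140) = 585 rad/s.

ω_n ≈ 585 rad/s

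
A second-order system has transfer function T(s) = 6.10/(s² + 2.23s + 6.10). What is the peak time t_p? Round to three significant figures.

Comparing the denominator to s² + 2ζω_n s + ω_n²: ω_n = √6.10 = 2.47 rad/s, and 2ζω_n = 2.23 so ζ = 2.23/(2·2.47) = 0.451.
The damped frequency ω_d = ω_n√(1−ζ²) = 2.20 rad/s. Then t_p = π/ω_d = 1.43 s.

t_p ≈ 1.43 s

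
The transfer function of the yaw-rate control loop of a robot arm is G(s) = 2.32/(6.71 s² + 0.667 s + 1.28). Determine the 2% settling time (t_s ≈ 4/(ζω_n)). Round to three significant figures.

t_s ≈ 80.5 s

Dividing through by 6.71: denominator becomes s² + 0.09940 s + 0.1908.
So ω_n = √0.1908 = 0.437 rad/s and ζ = 0.09940/(2·0.437) = 0.114.
t_s ≈ 4/(ζω_n) = 80.5 s.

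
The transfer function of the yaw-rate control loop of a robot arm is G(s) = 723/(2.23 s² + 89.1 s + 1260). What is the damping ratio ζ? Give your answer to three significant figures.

Dividing through by 2.23: denominator becomes s² + 39.96 s + 565.0.
So ω_n = √565.0 = 23.8 rad/s and ζ = 39.96/(2·23.8) = 0.840.

ζ ≈ 0.840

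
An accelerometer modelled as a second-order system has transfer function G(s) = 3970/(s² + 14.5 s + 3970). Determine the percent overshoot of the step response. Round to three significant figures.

%OS ≈ 69.5%

Matching coefficients with s² + 2ζω_n s + ω_n² gives ω_n² = 3970 ⇒ ω_n = 63.0 rad/s, and ζ = 14.5/(2ω_n) = 0.115.
%OS = 100 e^{−πζ/√(1−ζ²)} with ζ = 0.115 gives 69.5%.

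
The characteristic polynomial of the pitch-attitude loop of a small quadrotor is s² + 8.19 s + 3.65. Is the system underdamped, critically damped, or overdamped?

overdamped

a² − 4b = 52 > 0 (two distinct real roots); the system is overdamped.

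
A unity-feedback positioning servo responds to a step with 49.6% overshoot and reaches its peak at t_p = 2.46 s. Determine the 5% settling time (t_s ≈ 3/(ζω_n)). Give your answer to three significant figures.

t_s ≈ 10.5 s

From the overshoot, ζ = −ln(OS)/√(π²+ln²(OS)) = 0.218.
From t_p = π/ω_d, ω_d = π/2.46 = 1.28 rad/s, so ω_n = ω_d/√(1−ζ²) = 1.31 rad/s.
t_s ≈ 3/(ζω_n) = 3/(0.218·1.31) = 10.5 s.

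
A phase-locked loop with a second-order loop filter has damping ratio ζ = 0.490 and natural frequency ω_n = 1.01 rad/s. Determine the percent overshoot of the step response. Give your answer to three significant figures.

%OS ≈ 17.1%

For an underdamped second-order system, %OS = 100·exp(−πζ/√(1−ζ²)).
πζ/√(1−ζ²) = π·0.490/√(1−0.240) = 1.766, so %OS = 100·e^(−1.766) = 17.1%.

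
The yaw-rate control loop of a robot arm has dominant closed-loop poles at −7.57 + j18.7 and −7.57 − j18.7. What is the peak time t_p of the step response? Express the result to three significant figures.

t_p ≈ 0.168 s

t_p = π/ω_d with ω_d = 18.7 (the imaginary part), so t_p = 0.168 s.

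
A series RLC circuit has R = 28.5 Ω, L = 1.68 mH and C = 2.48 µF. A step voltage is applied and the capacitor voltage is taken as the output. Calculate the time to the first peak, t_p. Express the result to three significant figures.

For a series RLC circuit (capacitor voltage as output), ω_n = 1/√(LC) = 1/√(1.68 mH · 2.48 µF) = 15500 rad/s.
ζ = (R/2)·√(C/L) = (28.5/2)·√(2.48 µF/1.68 mH) = 0.548.
The damped frequency ω_d = ω_n√(1−ζ²) = 13000 rad/s. t_p = π/ω_d = 0.000242 s.

t_p ≈ 0.000242 s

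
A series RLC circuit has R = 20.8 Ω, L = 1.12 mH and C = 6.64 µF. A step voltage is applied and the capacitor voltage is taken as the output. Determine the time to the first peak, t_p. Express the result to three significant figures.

t_p ≈ 0.000452 s

For a series RLC circuit (capacitor voltage as output), ω_n = 1/√(LC) = 1/√(1.12 mH · 6.64 µF) = 11600 rad/s.
ζ = (R/2)·√(C/L) = (20.8/2)·√(6.64 µF/1.12 mH) = 0.801.
ω_d = ω_n√(1−ζ²) = 6950 rad/s. t_p = π/ω_d = 0.000452 s.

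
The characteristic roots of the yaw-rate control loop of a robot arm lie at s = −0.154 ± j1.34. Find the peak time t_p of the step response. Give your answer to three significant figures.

t_p ≈ 2.34 s

t_p = π/ω_d with ω_d = 1.34 (the imaginary part), so t_p = 2.34 s.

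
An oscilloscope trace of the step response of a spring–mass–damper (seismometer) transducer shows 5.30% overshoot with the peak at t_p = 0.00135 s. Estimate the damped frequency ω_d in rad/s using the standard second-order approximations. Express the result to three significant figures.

ω_d ≈ 2330 rad/s

t_p = π/ω_d, so ω_d = π/0.00135 = 2330 rad/s.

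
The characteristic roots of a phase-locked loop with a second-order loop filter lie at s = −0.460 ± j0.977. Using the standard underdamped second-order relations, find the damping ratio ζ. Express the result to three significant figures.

ζ ≈ 0.426

With σ = 0.460, ω_d = 0.977: ω_n = √(σ²+ω_d²) = 1.08 rad/s, ζ = σ/ω_n = 0.426.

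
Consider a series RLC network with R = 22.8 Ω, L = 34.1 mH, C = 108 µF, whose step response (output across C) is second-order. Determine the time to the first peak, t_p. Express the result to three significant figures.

t_p ≈ 0.00786 s

For a series RLC circuit (capacitor voltage as output), ω_n = 1/√(LC) = 1/√(34.1 mH · 108 µF) = 521 rad/s.
ζ = (R/2)·√(C/L) = (22.8/2)·√(108 µF/34.1 mH) = 0.642.
The damped frequency ω_d = ω_n√(1−ζ²) = 400 rad/s. t_p = π/ω_d = 0.00786 s.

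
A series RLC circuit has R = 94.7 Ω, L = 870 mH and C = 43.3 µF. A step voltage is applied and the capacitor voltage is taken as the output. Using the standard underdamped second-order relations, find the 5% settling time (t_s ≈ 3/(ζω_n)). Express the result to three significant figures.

t_s ≈ 0.0551 s

For a series RLC circuit (capacitor voltage as output), ω_n = 1/√(LC) = 1/√(870 mH · 43.3 µF) = 163 rad/s.
ζ = (R/2)·√(C/L) = (94.7/2)·√(43.3 µF/870 mH) = 0.334.
t_s ≈ 3/(ζω_n) = 0.0551 s.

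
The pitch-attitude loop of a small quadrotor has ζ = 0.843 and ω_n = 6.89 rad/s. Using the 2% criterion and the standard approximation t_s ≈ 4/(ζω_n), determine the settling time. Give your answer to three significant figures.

t_s ≈ 0.689 s

t_s ≈ 4/(ζω_n) = 4/(0.843 × 6.89) = 0.689 s.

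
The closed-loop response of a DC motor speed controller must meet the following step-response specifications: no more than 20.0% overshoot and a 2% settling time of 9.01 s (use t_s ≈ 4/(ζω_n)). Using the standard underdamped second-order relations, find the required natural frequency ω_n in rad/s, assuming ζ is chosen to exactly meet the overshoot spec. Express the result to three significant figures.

From %OS = 100·exp(−πζ/√(1−ζ²)), invert to get ζ = −ln(OS)/√(π² + ln²(OS)) with OS = 0.200.
−ln 0.200 = 1.609, so ζ = 1.609/√(π² + 2.590) = 0.456.
Then ω_n = 4/(ζ t_s) = 4/(0.456 × 9.01) = 0.974 rad/s.

ω_n ≈ 0.974 rad/s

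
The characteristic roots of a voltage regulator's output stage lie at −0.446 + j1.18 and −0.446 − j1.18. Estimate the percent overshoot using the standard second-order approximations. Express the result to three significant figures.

The poles are at −σ ± jω_d with σ = 0.446 and ω_d = 1.18, so ω_n = √(σ²+ω_d²) = 1.26 rad/s and ζ = σ/ω_n = 0.354.
Overshoot: exp(−π·0.354/√(1−0.354²)) = 0.305, i.e. 30.5%.

%OS ≈ 30.5%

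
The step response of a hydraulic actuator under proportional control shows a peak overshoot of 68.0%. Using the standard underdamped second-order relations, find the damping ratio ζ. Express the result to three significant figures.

Inverting the overshoot relation: ζ = |ln 0.680|/√(π² + ln²0.680) = 0.122.

ζ ≈ 0.122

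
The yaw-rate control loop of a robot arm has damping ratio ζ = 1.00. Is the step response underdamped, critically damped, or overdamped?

Since ζ = 1, the system is critically damped.

critically damped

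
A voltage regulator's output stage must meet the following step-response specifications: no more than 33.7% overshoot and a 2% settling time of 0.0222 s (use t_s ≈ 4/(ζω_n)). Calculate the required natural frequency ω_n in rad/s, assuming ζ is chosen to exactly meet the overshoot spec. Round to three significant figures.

ω_n ≈ 551 rad/s

ζ = −ln(OS)/√(π² + (ln OS)²). With OS = 0.337, ln OS = −1.088 and ζ = 1.088/3.325 = 0.327.
From t_s ≈ 4/(ζω_n): ω_n = 4/(ζ·t_s) = 4/(0.327·0.0222) = 551 rad/s.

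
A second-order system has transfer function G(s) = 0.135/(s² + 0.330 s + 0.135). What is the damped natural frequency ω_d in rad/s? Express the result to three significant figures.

ω_d ≈ 0.328 rad/s

ω_n = √0.135 = 0.367 rad/s; ζ = 0.330/(2·0.367) = 0.449.
The damped frequency ω_d = ω_n√(1−ζ²) = 0.328 rad/s.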